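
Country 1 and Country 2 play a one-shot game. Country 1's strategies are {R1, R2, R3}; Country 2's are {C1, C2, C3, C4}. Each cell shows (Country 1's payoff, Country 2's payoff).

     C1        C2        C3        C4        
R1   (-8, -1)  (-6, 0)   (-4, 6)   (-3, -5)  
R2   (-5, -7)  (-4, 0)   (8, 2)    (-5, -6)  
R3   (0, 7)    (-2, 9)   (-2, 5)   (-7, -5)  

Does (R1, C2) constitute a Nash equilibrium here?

Holding Country 2 at C2: Country 1 gets -6 from R1 but could get -2 by switching to R3. Country 1 has a profitable deviation.

No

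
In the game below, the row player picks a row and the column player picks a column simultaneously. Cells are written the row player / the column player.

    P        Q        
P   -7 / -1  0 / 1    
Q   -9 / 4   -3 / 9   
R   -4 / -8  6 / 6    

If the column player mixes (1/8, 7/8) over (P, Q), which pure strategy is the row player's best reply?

Compute the row player's expected payoff from each pure strategy against the given mix.
P: (1/8)·(-7) + (7/8)·0 = -7/8
Q: (1/8)·(-9) + (7/8)·(-3) = -15/4
R: (1/8)·(-4) + (7/8)·6 = 19/4
Highest expected payoff is 19/4, from R.

R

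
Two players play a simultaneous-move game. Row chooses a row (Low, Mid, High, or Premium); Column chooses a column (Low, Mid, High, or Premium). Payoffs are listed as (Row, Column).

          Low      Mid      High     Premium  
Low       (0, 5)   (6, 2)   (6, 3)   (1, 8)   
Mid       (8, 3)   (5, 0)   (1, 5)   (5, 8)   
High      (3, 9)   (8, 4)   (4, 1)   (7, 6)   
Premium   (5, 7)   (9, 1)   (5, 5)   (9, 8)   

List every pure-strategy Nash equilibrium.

A profile is a Nash equilibrium when each player is best-responding to the other.
Row's best responses — vs Low: Mid (payoff 8); vs Mid: Premium (payoff 9); vs High: Low (payoff 6); vs Premium: Premium (payoff 9).
Column's best responses — vs Low: Premium (payoff 8); vs Mid: Premium (payoff 8); vs High: Low (payoff 9); vs Premium: Premium (payoff 8).
The only mutual best response is (Premium, Premium); neither player gains by switching there.

(Premium, Premium)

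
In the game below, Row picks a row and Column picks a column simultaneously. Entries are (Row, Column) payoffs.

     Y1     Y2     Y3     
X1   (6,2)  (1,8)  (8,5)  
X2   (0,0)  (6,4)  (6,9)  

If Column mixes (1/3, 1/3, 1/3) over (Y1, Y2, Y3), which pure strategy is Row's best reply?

X1

Row's best reply maximizes expected payoff against the mix.
X1: (1/3)·6 + (1/3)·1 + (1/3)·8 = 5
X2: (1/3)·0 + (1/3)·6 + (1/3)·6 = 4
Highest expected payoff is 5, from X1.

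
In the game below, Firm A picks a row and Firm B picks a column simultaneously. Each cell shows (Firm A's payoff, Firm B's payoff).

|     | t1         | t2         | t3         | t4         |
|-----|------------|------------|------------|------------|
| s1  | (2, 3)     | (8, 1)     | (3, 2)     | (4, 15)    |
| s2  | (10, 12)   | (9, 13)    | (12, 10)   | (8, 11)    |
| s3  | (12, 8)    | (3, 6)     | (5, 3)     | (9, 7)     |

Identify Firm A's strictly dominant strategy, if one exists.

A strategy is strictly dominant if it gives Firm A a strictly higher payoff than every other strategy, against every choice by the opponent.
s1 is not dominant: against t1, s2 gives 10 > 2.
s2 is not dominant: against t1, s3 gives 12 > 10.
s3 is not dominant: against t2, s1 gives 8 > 3.
No single strategy is best against every opponent action.

No strictly dominant strategy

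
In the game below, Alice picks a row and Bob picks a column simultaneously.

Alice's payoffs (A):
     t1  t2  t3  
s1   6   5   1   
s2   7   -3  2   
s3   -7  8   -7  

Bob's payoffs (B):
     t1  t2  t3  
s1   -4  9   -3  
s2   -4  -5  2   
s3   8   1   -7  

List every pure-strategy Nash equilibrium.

(s2, t3)

A profile is a Nash equilibrium when each player is best-responding to the other.
Alice's best responses — vs t1: s2 (payoff 7); vs t2: s3 (payoff 8); vs t3: s2 (payoff 2).
Bob's best responses — vs s1: t2 (payoff 9); vs s2: t3 (payoff 2); vs s3: t1 (payoff 8).
The only mutual best response is (s2, t3); neither player gains by switching there.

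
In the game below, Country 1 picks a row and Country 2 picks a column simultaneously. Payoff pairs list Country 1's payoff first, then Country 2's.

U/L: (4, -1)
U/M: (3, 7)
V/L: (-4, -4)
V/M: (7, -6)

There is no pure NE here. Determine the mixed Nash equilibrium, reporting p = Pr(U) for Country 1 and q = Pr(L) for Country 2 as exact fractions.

Each player's mixing probability is pinned down by making the *other* player indifferent.
Country 2 indifferent between L and M: p·(-1) + (1−p)·(-4) = p·7 + (1−p)·(-6) ⟹ (-4) + 3p = (-6) + 13p ⟹ p = 1/5.
Country 1 indifferent between U and V: q·4 + (1−q)·3 = q·(-4) + (1−q)·7 ⟹ 3 + 1q = 7 + (-11)q ⟹ q = 1/3.

p = 1/5, q = 1/3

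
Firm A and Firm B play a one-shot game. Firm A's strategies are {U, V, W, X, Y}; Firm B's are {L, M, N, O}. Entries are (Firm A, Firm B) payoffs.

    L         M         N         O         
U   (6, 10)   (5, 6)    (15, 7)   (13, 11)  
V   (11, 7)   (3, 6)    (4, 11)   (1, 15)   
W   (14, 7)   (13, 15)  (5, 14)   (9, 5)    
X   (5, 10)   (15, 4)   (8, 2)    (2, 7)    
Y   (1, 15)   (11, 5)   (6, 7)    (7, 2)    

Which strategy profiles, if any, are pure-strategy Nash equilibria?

(U, O)

Check mutual best responses: a cell is a NE iff neither player can gain by unilaterally deviating.
Firm A's best responses — vs L: W (payoff 14); vs M: X (payoff 15); vs N: U (payoff 15); vs O: U (payoff 13).
Firm B's best responses — vs U: O (payoff 11); vs V: O (payoff 15); vs W: M (payoff 15); vs X: L (payoff 10); vs Y: L (payoff 15).
The only mutual best response is (U, O); neither player gains by switching there.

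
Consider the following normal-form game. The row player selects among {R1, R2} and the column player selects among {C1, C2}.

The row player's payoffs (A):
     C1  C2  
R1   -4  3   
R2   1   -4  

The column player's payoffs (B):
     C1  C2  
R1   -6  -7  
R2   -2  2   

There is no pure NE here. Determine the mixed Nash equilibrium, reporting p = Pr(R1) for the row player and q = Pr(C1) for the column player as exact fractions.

Each player's mixing probability is pinned down by making the *other* player indifferent.
The column player indifferent between C1 and C2: p·(-6) + (1−p)·(-2) = p·(-7) + (1−p)·2 ⟹ (-2) + (-4)p = 2 + (-9)p ⟹ p = 4/5.
The row player indifferent between R1 and R2: q·(-4) + (1−q)·3 = q·1 + (1−q)·(-4) ⟹ 3 + (-7)q = (-4) + 5q ⟹ q = 7/12.

p = 4/5, q = 7/12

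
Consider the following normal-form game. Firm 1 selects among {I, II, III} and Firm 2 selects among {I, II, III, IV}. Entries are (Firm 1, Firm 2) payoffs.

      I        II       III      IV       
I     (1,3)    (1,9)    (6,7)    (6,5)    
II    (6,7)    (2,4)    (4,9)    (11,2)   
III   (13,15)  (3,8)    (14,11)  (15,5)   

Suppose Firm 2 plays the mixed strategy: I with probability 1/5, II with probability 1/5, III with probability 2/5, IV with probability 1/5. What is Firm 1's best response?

Compute Firm 1's expected payoff from each pure strategy against the given mix.
I: (1/5)·1 + (1/5)·1 + (2/5)·6 + (1/5)·6 = 4
II: (1/5)·6 + (1/5)·2 + (2/5)·4 + (1/5)·11 = 27/5
III: (1/5)·13 + (1/5)·3 + (2/5)·14 + (1/5)·15 = 59/5
Highest expected payoff is 59/5, from III.

III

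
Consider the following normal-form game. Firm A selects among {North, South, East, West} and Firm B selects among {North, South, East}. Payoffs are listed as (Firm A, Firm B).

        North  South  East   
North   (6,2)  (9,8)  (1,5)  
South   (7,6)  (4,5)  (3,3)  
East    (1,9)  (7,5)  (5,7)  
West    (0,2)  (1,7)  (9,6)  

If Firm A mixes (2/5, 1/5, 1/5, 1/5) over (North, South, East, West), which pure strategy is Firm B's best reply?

Firm B's best reply maximizes expected payoff against the mix.
North: (2/5)·2 + (1/5)·6 + (1/5)·9 + (1/5)·2 = 21/5
South: (2/5)·8 + (1/5)·5 + (1/5)·5 + (1/5)·7 = 33/5
East: (2/5)·5 + (1/5)·3 + (1/5)·7 + (1/5)·6 = 26/5
Highest expected payoff is 33/5, from South.

South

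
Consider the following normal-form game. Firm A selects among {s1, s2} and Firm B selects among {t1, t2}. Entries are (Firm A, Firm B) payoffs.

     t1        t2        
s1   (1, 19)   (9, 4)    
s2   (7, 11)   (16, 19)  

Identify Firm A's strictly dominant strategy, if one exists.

A strategy is strictly dominant if it gives Firm A a strictly higher payoff than every other strategy, against every choice by the opponent.
s2 strictly dominates: vs t1: 7 > 1; vs t2: 16 > 9.

s2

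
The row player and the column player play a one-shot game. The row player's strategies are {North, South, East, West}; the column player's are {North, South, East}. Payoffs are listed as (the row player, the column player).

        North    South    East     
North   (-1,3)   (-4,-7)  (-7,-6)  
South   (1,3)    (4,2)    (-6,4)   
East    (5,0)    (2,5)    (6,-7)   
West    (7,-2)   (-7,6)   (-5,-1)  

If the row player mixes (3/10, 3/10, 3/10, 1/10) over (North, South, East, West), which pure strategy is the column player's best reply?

Compute the column player's expected payoff from each pure strategy against the given mix.
North: (3/10)·3 + (3/10)·3 + (3/10)·0 + (1/10)·(-2) = 8/5
South: (3/10)·(-7) + (3/10)·2 + (3/10)·5 + (1/10)·6 = 3/5
East: (3/10)·(-6) + (3/10)·4 + (3/10)·(-7) + (1/10)·(-1) = -14/5
Highest expected payoff is 8/5, from North.

North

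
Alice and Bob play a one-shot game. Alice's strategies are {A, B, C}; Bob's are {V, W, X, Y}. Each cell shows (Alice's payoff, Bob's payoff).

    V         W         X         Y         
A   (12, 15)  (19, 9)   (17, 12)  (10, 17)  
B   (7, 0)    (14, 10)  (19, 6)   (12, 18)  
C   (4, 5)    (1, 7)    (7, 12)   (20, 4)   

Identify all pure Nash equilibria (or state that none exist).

No pure-strategy Nash equilibrium

A profile is a Nash equilibrium when each player is best-responding to the other.
Alice's best responses — vs V: A (payoff 12); vs W: A (payoff 19); vs X: B (payoff 19); vs Y: C (payoff 20).
Bob's best responses — vs A: Y (payoff 17); vs B: Y (payoff 18); vs C: X (payoff 12).
No cell has both players best-responding. For instance, Alice's best reply to V is A, but against A Bob prefers Y over V.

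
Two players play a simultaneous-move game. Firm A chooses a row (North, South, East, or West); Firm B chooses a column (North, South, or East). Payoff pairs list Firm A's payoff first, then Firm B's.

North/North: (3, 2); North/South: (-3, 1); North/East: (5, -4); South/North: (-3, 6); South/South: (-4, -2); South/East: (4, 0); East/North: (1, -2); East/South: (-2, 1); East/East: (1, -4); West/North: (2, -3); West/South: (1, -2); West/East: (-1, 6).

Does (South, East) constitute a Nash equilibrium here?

Holding Firm B at East: Firm A gets 4 from South but could get 5 by switching to North. Firm A has a profitable deviation.

No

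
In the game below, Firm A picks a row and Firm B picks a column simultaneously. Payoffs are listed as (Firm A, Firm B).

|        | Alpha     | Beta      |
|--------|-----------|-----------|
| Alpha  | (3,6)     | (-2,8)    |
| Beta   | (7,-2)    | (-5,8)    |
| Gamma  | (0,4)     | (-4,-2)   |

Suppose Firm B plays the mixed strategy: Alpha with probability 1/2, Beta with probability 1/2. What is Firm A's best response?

Beta

Firm A's best reply maximizes expected payoff against the mix.
Alpha: (1/2)·3 + (1/2)·(-2) = 1/2
Beta: (1/2)·7 + (1/2)·(-5) = 1
Gamma: (1/2)·0 + (1/2)·(-4) = -2
Highest expected payoff is 1, from Beta.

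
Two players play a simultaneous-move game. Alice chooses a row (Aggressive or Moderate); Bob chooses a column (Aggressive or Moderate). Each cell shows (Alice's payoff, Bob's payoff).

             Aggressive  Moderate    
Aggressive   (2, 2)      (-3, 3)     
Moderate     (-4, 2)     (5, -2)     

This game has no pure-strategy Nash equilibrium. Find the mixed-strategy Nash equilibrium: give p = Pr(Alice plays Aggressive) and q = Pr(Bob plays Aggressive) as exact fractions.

p = 4/5, q = 4/7

Each player's mixing probability is pinned down by making the *other* player indifferent.
Bob indifferent between Aggressive and Moderate: p·2 + (1−p)·2 = p·3 + (1−p)·(-2) ⟹ 2 + 0p = (-2) + 5p ⟹ p = 4/5.
Alice indifferent between Aggressive and Moderate: q·2 + (1−q)·(-3) = q·(-4) + (1−q)·5 ⟹ (-3) + 5q = 5 + (-9)q ⟹ q = 4/7.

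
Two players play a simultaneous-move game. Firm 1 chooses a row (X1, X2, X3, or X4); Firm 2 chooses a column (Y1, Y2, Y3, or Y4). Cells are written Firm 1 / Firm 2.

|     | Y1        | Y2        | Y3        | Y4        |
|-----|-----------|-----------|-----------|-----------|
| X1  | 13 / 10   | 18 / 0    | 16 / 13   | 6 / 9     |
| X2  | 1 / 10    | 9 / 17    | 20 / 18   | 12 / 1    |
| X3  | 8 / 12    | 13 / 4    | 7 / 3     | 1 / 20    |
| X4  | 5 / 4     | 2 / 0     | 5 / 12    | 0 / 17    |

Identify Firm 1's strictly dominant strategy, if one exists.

No strictly dominant strategy

Check whether one of Firm 1's strategies beats all alternatives regardless of what the opponent does.
X1 is not dominant: against Y3, X2 gives 20 > 16.
X2 is not dominant: against Y1, X1 gives 13 > 1.
X3 is not dominant: against Y1, X1 gives 13 > 8.
X4 is not dominant: against Y1, X1 gives 13 > 5.
No single strategy is best against every opponent action.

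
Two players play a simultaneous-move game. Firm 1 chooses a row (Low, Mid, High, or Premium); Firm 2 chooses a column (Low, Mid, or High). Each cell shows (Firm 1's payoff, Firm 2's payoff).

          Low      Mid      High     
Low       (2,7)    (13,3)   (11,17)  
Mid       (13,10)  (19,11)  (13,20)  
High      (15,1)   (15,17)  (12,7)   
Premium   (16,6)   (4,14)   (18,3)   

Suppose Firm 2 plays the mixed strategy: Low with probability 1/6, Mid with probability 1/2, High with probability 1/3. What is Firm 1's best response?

Compute Firm 1's expected payoff from each pure strategy against the given mix.
Low: (1/6)·2 + (1/2)·13 + (1/3)·11 = 21/2
Mid: (1/6)·13 + (1/2)·19 + (1/3)·13 = 16
High: (1/6)·15 + (1/2)·15 + (1/3)·12 = 14
Premium: (1/6)·16 + (1/2)·4 + (1/3)·18 = 32/3
Highest expected payoff is 16, from Mid.

Mid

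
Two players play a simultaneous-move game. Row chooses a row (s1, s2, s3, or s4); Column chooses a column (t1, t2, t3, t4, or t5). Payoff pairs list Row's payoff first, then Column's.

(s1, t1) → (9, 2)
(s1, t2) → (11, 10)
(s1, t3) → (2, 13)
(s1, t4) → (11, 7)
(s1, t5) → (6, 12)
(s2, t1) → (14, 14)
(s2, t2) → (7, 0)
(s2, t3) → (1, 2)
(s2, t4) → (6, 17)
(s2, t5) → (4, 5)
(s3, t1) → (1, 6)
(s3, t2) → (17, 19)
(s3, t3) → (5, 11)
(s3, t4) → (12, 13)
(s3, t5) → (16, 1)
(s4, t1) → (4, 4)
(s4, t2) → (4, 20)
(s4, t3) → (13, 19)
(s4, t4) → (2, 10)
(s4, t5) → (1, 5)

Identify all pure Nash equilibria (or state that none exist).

Check mutual best responses: a cell is a NE iff neither player can gain by unilaterally deviating.
Row's best responses — vs t1: s2 (payoff 14); vs t2: s3 (payoff 17); vs t3: s4 (payoff 13); vs t4: s3 (payoff 12); vs t5: s3 (payoff 16).
Column's best responses — vs s1: t3 (payoff 13); vs s2: t4 (payoff 17); vs s3: t2 (payoff 19); vs s4: t2 (payoff 20).
The only mutual best response is (s3, t2); neither player gains by switching there.

(s3, t2)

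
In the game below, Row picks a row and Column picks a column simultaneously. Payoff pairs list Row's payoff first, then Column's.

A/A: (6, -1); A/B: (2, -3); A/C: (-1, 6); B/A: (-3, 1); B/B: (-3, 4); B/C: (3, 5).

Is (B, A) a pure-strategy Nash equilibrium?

Holding Column at A: Row gets -3 from B but could get 6 by switching to A. Row has a profitable deviation.

No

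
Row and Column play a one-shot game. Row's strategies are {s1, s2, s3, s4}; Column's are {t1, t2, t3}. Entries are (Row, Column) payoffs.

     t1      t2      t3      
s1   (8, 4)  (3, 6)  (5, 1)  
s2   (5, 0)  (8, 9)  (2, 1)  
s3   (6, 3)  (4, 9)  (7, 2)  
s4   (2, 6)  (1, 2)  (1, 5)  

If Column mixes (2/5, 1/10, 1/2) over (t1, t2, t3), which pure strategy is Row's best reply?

s3

Compute Row's expected payoff from each pure strategy against the given mix.
s1: (2/5)·8 + (1/10)·3 + (1/2)·5 = 6
s2: (2/5)·5 + (1/10)·8 + (1/2)·2 = 19/5
s3: (2/5)·6 + (1/10)·4 + (1/2)·7 = 63/10
s4: (2/5)·2 + (1/10)·1 + (1/2)·1 = 7/5
Highest expected payoff is 63/10, from s3.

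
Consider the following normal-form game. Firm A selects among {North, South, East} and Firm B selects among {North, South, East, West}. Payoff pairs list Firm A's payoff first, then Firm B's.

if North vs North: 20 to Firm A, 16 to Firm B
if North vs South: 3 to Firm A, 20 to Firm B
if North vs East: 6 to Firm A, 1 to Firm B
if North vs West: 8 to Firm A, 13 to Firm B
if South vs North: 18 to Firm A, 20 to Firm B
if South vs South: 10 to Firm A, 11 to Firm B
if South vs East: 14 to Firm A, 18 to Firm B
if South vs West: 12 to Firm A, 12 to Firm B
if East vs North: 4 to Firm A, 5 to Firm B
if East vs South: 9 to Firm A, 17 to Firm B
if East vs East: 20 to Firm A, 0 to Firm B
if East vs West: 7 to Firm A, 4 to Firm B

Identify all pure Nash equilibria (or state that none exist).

None

Check mutual best responses: a cell is a NE iff neither player can gain by unilaterally deviating.
Firm A's best responses — vs North: North (payoff 20); vs South: South (payoff 10); vs East: East (payoff 20); vs West: South (payoff 12).
Firm B's best responses — vs North: South (payoff 20); vs South: North (payoff 20); vs East: South (payoff 17).
No cell has both players best-responding. For instance, Firm A's best reply to North is North, but against North Firm B prefers South over North.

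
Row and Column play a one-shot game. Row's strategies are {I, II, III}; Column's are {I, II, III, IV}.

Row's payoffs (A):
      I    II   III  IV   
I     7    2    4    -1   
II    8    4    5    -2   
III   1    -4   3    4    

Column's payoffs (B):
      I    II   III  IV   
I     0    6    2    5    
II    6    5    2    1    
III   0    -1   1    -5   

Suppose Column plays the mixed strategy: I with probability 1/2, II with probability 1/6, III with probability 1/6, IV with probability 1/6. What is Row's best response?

Row's best reply maximizes expected payoff against the mix.
I: (1/2)·7 + (1/6)·2 + (1/6)·4 + (1/6)·(-1) = 13/3
II: (1/2)·8 + (1/6)·4 + (1/6)·5 + (1/6)·(-2) = 31/6
III: (1/2)·1 + (1/6)·(-4) + (1/6)·3 + (1/6)·4 = 1
Highest expected payoff is 31/6, from II.

II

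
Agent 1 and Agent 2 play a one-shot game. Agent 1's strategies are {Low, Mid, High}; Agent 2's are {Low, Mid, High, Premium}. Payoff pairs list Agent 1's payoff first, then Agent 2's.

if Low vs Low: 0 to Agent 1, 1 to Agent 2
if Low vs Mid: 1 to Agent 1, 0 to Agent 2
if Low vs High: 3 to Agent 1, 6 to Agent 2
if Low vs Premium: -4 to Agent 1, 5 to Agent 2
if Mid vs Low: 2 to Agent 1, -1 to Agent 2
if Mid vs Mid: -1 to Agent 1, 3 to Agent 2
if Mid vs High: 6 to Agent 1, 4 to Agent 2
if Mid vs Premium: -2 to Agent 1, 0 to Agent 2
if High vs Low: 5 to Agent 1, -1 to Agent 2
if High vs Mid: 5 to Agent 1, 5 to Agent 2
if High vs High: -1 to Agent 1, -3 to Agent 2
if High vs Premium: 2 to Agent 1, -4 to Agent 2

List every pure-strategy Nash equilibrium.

A profile is a Nash equilibrium when each player is best-responding to the other.
Agent 1's best responses — vs Low: High (payoff 5); vs Mid: High (payoff 5); vs High: Mid (payoff 6); vs Premium: High (payoff 2).
Agent 2's best responses — vs Low: High (payoff 6); vs Mid: High (payoff 4); vs High: Mid (payoff 5).
Mutual best responses occur at (Mid, High) and (High, Mid); at each, neither player gains by switching.

(Mid, High) and (High, Mid)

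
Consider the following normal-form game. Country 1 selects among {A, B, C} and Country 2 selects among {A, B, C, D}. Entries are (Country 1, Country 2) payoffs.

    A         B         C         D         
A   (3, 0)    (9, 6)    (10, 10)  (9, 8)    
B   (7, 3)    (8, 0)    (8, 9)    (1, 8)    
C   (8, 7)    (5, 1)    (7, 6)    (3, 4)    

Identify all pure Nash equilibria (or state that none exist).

(A, C) and (C, A)

Check mutual best responses: a cell is a NE iff neither player can gain by unilaterally deviating.
Country 1's best responses — vs A: C (payoff 8); vs B: A (payoff 9); vs C: A (payoff 10); vs D: A (payoff 9).
Country 2's best responses — vs A: C (payoff 10); vs B: C (payoff 9); vs C: A (payoff 7).
Mutual best responses occur at (A, C) and (C, A); at each, neither player gains by switching.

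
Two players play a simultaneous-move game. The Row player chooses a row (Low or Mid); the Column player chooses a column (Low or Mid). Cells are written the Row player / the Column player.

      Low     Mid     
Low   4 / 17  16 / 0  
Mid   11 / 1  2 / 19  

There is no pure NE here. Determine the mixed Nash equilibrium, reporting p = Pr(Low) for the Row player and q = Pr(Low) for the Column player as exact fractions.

Each player's mixing probability is pinned down by making the *other* player indifferent.
The Column player indifferent between Low and Mid: p·17 + (1−p)·1 = p·0 + (1−p)·19 ⟹ 1 + 16p = 19 + (-19)p ⟹ p = 18/35.
The Row player indifferent between Low and Mid: q·4 + (1−q)·16 = q·11 + (1−q)·2 ⟹ 16 + (-12)q = 2 + 9q ⟹ q = 2/3.

p = 18/35, q = 2/3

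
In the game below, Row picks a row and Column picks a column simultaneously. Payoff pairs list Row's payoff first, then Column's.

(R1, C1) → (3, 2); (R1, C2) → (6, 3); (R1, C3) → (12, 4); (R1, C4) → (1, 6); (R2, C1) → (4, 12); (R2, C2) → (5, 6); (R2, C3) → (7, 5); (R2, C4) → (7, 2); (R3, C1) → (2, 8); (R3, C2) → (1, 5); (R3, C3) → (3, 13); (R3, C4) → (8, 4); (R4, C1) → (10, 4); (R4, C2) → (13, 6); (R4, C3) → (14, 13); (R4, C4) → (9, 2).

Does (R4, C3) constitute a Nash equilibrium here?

Yes

Holding Column at C3: Row gets 14 from R4, versus 12 from R1, 7 from R2, 3 from R3. No profitable deviation for Row.
Holding Row at R4: Column gets 13 from C3, versus 4 from C1, 6 from C2, 2 from C4. No profitable deviation for Column either.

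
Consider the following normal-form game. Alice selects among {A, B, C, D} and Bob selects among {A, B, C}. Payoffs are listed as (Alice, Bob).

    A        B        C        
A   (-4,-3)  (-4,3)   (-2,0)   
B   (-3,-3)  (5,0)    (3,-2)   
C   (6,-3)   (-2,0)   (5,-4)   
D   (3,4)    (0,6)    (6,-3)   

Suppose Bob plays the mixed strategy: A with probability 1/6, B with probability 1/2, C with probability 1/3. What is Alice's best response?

Alice's best reply maximizes expected payoff against the mix.
A: (1/6)·(-4) + (1/2)·(-4) + (1/3)·(-2) = -10/3
B: (1/6)·(-3) + (1/2)·5 + (1/3)·3 = 3
C: (1/6)·6 + (1/2)·(-2) + (1/3)·5 = 5/3
D: (1/6)·3 + (1/2)·0 + (1/3)·6 = 5/2
Highest expected payoff is 3, from B.

B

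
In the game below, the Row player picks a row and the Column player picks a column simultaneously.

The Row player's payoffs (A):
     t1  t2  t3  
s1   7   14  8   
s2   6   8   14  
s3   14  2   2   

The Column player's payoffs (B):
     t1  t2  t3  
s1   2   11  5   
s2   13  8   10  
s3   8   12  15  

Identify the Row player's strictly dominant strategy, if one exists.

Check whether one of the Row player's strategies beats all alternatives regardless of what the opponent does.
s1 is not dominant: against t1, s3 gives 14 > 7.
s2 is not dominant: against t1, s1 gives 7 > 6.
s3 is not dominant: against t2, s1 gives 14 > 2.
No single strategy is best against every opponent action.

None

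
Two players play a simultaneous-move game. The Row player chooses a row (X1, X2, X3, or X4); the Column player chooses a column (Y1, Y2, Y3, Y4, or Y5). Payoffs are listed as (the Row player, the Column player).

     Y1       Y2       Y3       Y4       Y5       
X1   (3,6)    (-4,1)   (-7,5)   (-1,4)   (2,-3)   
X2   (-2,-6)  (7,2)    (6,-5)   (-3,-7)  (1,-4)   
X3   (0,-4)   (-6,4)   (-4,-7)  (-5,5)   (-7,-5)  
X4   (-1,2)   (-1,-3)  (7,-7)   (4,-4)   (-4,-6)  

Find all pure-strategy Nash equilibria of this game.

(X1, Y1) and (X2, Y2)

Find each player's best response to every opponent strategy; NE are the intersections.
The Row player's best responses — vs Y1: X1 (payoff 3); vs Y2: X2 (payoff 7); vs Y3: X4 (payoff 7); vs Y4: X4 (payoff 4); vs Y5: X1 (payoff 2).
The Column player's best responses — vs X1: Y1 (payoff 6); vs X2: Y2 (payoff 2); vs X3: Y4 (payoff 5); vs X4: Y1 (payoff 2).
Mutual best responses occur at (X1, Y1) and (X2, Y2); at each, neither player gains by switching.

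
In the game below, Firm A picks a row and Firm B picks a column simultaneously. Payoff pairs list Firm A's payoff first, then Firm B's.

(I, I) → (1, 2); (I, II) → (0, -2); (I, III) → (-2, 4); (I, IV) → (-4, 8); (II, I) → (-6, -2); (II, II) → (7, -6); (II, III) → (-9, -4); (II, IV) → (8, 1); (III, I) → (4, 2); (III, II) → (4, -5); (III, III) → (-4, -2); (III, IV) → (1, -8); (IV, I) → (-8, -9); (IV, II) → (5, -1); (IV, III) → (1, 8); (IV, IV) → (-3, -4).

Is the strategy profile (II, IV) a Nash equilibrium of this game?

Holding Firm B at IV: Firm A gets 8 from II, versus -4 from I, 1 from III, -3 from IV. No profitable deviation for Firm A.
Holding Firm A at II: Firm B gets 1 from IV, versus -2 from I, -6 from II, -4 from III. No profitable deviation for Firm B either.

Yes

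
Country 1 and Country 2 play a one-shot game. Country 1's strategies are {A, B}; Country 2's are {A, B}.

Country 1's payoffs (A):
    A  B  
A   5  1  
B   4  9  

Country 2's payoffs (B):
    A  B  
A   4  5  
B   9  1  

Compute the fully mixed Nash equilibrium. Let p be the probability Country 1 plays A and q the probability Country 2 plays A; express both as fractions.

p = 8/9, q = 8/9

In a mixed NE each player is indifferent between their pure strategies, so the opponent's mix sets the indifference.
Country 2 indifferent between A and B: p·4 + (1−p)·9 = p·5 + (1−p)·1 ⟹ 9 + (-5)p = 1 + 4p ⟹ p = 8/9.
Country 1 indifferent between A and B: q·5 + (1−q)·1 = q·4 + (1−q)·9 ⟹ 1 + 4q = 9 + (-5)q ⟹ q = 8/9.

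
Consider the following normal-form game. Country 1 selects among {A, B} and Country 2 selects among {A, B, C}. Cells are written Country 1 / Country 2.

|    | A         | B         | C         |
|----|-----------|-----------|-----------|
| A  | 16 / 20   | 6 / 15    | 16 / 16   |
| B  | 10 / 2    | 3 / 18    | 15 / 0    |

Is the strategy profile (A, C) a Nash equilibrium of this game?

Holding Country 2 at C: Country 1 gets 16 from A, versus 15 from B. No profitable deviation for Country 1.
Holding Country 1 at A: Country 2 gets 16 from C but could get 20 by switching to A. Country 2 has a profitable deviation.

No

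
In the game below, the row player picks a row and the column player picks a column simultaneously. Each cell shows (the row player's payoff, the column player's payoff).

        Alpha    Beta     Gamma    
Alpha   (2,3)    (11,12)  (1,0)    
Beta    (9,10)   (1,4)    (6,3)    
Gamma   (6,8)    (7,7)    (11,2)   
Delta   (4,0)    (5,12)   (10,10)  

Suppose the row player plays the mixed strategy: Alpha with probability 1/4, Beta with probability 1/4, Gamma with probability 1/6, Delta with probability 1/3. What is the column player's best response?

Compute the column player's expected payoff from each pure strategy against the given mix.
Alpha: (1/4)·3 + (1/4)·10 + (1/6)·8 + (1/3)·0 = 55/12
Beta: (1/4)·12 + (1/4)·4 + (1/6)·7 + (1/3)·12 = 55/6
Gamma: (1/4)·0 + (1/4)·3 + (1/6)·2 + (1/3)·10 = 53/12
Highest expected payoff is 55/6, from Beta.

Beta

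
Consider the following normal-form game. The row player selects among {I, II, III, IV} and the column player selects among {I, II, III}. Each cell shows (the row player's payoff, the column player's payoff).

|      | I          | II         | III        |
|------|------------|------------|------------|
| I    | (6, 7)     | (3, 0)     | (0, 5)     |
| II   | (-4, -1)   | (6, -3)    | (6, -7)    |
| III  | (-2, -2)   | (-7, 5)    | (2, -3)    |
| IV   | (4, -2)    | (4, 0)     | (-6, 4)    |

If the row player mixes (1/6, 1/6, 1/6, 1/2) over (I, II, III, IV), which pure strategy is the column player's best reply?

The column player's best reply maximizes expected payoff against the mix.
I: (1/6)·7 + (1/6)·(-1) + (1/6)·(-2) + (1/2)·(-2) = -1/3
II: (1/6)·0 + (1/6)·(-3) + (1/6)·5 + (1/2)·0 = 1/3
III: (1/6)·5 + (1/6)·(-7) + (1/6)·(-3) + (1/2)·4 = 7/6
Highest expected payoff is 7/6, from III.

III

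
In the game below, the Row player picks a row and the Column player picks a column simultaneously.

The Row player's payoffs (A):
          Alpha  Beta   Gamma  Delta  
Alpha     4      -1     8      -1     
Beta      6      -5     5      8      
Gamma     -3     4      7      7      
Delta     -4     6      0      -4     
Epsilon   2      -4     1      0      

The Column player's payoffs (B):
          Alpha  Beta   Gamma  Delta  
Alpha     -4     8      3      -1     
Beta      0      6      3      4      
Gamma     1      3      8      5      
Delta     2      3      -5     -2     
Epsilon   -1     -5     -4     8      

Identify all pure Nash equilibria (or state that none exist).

Find each player's best response to every opponent strategy; NE are the intersections.
The Row player's best responses — vs Alpha: Beta (payoff 6); vs Beta: Delta (payoff 6); vs Gamma: Alpha (payoff 8); vs Delta: Beta (payoff 8).
The Column player's best responses — vs Alpha: Beta (payoff 8); vs Beta: Beta (payoff 6); vs Gamma: Gamma (payoff 8); vs Delta: Beta (payoff 3); vs Epsilon: Delta (payoff 8).
The only mutual best response is (Delta, Beta); neither player gains by switching there.

(Delta, Beta)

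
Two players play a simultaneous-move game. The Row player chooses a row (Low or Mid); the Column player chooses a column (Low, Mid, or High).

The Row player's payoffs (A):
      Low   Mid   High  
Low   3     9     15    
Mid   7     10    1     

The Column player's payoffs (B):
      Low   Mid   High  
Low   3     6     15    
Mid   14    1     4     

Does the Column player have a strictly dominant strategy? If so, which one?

None

Check whether one of the Column player's strategies beats all alternatives regardless of what the opponent does.
Low is not dominant: against Low, Mid gives 6 > 3.
Mid is not dominant: against Low, High gives 15 > 6.
High is not dominant: against Mid, Low gives 14 > 4.
No single strategy is best against every opponent action.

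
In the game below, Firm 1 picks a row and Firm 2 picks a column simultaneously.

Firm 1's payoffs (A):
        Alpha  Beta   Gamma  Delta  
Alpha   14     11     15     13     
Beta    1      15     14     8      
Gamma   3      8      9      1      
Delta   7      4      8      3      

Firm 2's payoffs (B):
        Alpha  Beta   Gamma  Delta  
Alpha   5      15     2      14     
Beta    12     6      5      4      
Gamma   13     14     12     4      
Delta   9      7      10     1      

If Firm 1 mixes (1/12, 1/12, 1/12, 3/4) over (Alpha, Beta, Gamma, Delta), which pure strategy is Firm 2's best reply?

Alpha

Compute Firm 2's expected payoff from each pure strategy against the given mix.
Alpha: (1/12)·5 + (1/12)·12 + (1/12)·13 + (3/4)·9 = 37/4
Beta: (1/12)·15 + (1/12)·6 + (1/12)·14 + (3/4)·7 = 49/6
Gamma: (1/12)·2 + (1/12)·5 + (1/12)·12 + (3/4)·10 = 109/12
Delta: (1/12)·14 + (1/12)·4 + (1/12)·4 + (3/4)·1 = 31/12
Highest expected payoff is 37/4, from Alpha.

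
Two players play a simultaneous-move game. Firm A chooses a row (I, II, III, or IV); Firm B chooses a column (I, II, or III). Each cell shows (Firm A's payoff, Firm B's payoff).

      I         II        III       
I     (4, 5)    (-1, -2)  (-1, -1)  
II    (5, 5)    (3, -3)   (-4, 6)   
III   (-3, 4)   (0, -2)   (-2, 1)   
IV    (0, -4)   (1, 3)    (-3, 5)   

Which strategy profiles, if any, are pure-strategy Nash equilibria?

None

Find each player's best response to every opponent strategy; NE are the intersections.
Firm A's best responses — vs I: II (payoff 5); vs II: II (payoff 3); vs III: I (payoff -1).
Firm B's best responses — vs I: I (payoff 5); vs II: III (payoff 6); vs III: I (payoff 4); vs IV: III (payoff 5).
No cell has both players best-responding. For instance, Firm A's best reply to II is II, but against II Firm B prefers III over II.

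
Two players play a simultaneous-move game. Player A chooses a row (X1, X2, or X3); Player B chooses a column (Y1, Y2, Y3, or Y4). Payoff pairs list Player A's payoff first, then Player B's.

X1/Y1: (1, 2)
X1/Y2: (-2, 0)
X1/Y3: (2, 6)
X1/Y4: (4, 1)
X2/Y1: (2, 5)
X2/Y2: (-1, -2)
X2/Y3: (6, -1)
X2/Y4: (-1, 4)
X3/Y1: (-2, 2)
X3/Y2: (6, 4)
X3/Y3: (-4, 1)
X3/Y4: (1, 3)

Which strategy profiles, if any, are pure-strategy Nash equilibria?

Check mutual best responses: a cell is a NE iff neither player can gain by unilaterally deviating.
Player A's best responses — vs Y1: X2 (payoff 2); vs Y2: X3 (payoff 6); vs Y3: X2 (payoff 6); vs Y4: X1 (payoff 4).
Player B's best responses — vs X1: Y3 (payoff 6); vs X2: Y1 (payoff 5); vs X3: Y2 (payoff 4).
Mutual best responses occur at (X2, Y1) and (X3, Y2); at each, neither player gains by switching.

(X2, Y1) and (X3, Y2)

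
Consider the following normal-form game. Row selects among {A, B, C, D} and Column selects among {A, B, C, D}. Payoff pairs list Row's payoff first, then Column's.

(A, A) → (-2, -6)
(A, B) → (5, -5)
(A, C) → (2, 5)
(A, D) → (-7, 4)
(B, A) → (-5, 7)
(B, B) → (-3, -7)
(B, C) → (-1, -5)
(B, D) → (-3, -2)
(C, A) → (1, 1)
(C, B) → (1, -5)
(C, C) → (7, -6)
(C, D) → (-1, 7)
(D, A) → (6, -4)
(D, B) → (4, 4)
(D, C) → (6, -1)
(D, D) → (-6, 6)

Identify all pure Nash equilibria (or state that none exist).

(C, D)

A profile is a Nash equilibrium when each player is best-responding to the other.
Row's best responses — vs A: D (payoff 6); vs B: A (payoff 5); vs C: C (payoff 7); vs D: C (payoff -1).
Column's best responses — vs A: C (payoff 5); vs B: A (payoff 7); vs C: D (payoff 7); vs D: D (payoff 6).
The only mutual best response is (C, D); neither player gains by switching there.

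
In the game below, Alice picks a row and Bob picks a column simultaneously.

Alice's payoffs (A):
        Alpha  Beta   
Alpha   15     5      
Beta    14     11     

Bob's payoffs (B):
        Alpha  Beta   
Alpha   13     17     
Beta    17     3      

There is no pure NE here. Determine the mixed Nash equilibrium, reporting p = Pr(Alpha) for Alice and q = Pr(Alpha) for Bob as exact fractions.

Each player's mixing probability is pinned down by making the *other* player indifferent.
Bob indifferent between Alpha and Beta: p·13 + (1−p)·17 = p·17 + (1−p)·3 ⟹ 17 + (-4)p = 3 + 14p ⟹ p = 7/9.
Alice indifferent between Alpha and Beta: q·15 + (1−q)·5 = q·14 + (1−q)·11 ⟹ 5 + 10q = 11 + 3q ⟹ q = 6/7.

p = 7/9, q = 6/7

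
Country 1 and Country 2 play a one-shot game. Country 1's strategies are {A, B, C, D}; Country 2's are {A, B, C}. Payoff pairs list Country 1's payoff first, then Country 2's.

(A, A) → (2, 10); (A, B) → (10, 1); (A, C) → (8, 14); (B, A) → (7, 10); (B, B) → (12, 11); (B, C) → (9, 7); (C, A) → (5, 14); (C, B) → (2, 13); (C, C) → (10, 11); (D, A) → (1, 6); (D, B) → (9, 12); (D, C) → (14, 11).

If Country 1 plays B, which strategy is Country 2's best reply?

With Country 1 fixed at B, Country 2's payoffs are: A → 10, B → 11, C → 7.
The maximum is 11, achieved by B.

B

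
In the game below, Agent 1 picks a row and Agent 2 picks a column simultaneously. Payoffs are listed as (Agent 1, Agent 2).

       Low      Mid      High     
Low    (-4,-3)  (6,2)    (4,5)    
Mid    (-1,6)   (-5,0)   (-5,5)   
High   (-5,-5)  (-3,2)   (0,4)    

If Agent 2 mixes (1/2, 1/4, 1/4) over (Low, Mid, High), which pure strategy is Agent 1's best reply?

Low

Agent 1's best reply maximizes expected payoff against the mix.
Low: (1/2)·(-4) + (1/4)·6 + (1/4)·4 = 1/2
Mid: (1/2)·(-1) + (1/4)·(-5) + (1/4)·(-5) = -3
High: (1/2)·(-5) + (1/4)·(-3) + (1/4)·0 = -13/4
Highest expected payoff is 1/2, from Low.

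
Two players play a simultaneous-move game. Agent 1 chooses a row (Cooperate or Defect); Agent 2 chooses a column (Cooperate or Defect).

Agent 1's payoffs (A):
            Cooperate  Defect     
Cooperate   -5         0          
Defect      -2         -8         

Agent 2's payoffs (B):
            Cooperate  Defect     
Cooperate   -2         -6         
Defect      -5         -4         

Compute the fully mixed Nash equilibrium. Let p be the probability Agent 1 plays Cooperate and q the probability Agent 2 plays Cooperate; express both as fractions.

In a mixed NE each player is indifferent between their pure strategies, so the opponent's mix sets the indifference.
Agent 2 indifferent between Cooperate and Defect: p·(-2) + (1−p)·(-5) = p·(-6) + (1−p)·(-4) ⟹ (-5) + 3p = (-4) + (-2)p ⟹ p = 1/5.
Agent 1 indifferent between Cooperate and Defect: q·(-5) + (1−q)·0 = q·(-2) + (1−q)·(-8) ⟹ 0 + (-5)q = (-8) + 6q ⟹ q = 8/11.

p = 1/5, q = 8/11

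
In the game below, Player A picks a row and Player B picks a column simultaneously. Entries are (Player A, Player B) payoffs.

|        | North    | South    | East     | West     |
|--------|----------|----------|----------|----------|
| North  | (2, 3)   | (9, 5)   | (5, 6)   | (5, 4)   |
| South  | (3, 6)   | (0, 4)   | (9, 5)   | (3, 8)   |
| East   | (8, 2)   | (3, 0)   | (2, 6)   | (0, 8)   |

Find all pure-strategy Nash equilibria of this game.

No pure-strategy Nash equilibrium

Find each player's best response to every opponent strategy; NE are the intersections.
Player A's best responses — vs North: East (payoff 8); vs South: North (payoff 9); vs East: South (payoff 9); vs West: North (payoff 5).
Player B's best responses — vs North: East (payoff 6); vs South: West (payoff 8); vs East: West (payoff 8).
No cell has both players best-responding. For instance, Player A's best reply to North is East, but against East Player B prefers West over North.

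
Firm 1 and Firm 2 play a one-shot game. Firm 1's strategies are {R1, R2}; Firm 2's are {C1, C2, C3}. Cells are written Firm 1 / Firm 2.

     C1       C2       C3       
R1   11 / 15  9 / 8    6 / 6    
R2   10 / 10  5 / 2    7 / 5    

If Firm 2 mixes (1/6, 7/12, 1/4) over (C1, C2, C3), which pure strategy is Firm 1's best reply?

R1

Firm 1's best reply maximizes expected payoff against the mix.
R1: (1/6)·11 + (7/12)·9 + (1/4)·6 = 103/12
R2: (1/6)·10 + (7/12)·5 + (1/4)·7 = 19/3
Highest expected payoff is 103/12, from R1.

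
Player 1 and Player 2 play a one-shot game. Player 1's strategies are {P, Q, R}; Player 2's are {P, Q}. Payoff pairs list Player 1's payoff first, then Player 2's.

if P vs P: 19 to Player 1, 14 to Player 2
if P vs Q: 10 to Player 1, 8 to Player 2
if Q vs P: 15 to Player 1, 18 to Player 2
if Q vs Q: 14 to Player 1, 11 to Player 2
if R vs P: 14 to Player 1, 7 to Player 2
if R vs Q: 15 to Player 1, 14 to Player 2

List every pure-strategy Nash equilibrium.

A profile is a Nash equilibrium when each player is best-responding to the other.
Player 1's best responses — vs P: P (payoff 19); vs Q: R (payoff 15).
Player 2's best responses — vs P: P (payoff 14); vs Q: P (payoff 18); vs R: Q (payoff 14).
Mutual best responses occur at (P, P) and (R, Q); at each, neither player gains by switching.

(P, P) and (R, Q)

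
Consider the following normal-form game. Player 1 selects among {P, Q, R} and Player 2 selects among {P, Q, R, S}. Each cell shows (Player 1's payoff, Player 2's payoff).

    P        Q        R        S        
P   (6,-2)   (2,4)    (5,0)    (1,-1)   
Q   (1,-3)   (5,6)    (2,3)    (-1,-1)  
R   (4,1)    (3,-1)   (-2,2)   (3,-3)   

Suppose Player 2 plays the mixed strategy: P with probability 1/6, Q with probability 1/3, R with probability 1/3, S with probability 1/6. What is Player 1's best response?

Compute Player 1's expected payoff from each pure strategy against the given mix.
P: (1/6)·6 + (1/3)·2 + (1/3)·5 + (1/6)·1 = 7/2
Q: (1/6)·1 + (1/3)·5 + (1/3)·2 + (1/6)·(-1) = 7/3
R: (1/6)·4 + (1/3)·3 + (1/3)·(-2) + (1/6)·3 = 3/2
Highest expected payoff is 7/2, from P.

P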